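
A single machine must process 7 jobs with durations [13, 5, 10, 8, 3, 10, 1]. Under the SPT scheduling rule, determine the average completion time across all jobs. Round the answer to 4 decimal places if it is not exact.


Sort jobs by processing time (SPT order): [1, 3, 5, 8, 10, 10, 13]
Compute completion times sequentially:
  Job 1: processing = 1, completes at 1
  Job 2: processing = 3, completes at 4
  Job 3: processing = 5, completes at 9
  Job 4: processing = 8, completes at 17
  Job 5: processing = 10, completes at 27
  Job 6: processing = 10, completes at 37
  Job 7: processing = 13, completes at 50
Sum of completion times = 145
Average completion time = 145/7 = 20.7143

20.7143


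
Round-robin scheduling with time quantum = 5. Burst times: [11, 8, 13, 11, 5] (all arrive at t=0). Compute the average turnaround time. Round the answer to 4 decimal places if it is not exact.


Time quantum = 5
Execution trace:
  J1 runs 5 units, time = 5
  J2 runs 5 units, time = 10
  J3 runs 5 units, time = 15
  J4 runs 5 units, time = 20
  J5 runs 5 units, time = 25
  J1 runs 5 units, time = 30
  J2 runs 3 units, time = 33
  J3 runs 5 units, time = 38
  J4 runs 5 units, time = 43
  J1 runs 1 units, time = 44
  J3 runs 3 units, time = 47
  J4 runs 1 units, time = 48
Finish times: [44, 33, 47, 48, 25]
Average turnaround = 197/5 = 39.4

39.4


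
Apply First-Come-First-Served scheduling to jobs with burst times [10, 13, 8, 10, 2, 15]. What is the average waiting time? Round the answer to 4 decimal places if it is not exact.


FCFS order (as given): [10, 13, 8, 10, 2, 15]
Waiting times:
  Job 1: wait = 0
  Job 2: wait = 10
  Job 3: wait = 23
  Job 4: wait = 31
  Job 5: wait = 41
  Job 6: wait = 43
Sum of waiting times = 148
Average waiting time = 148/6 = 24.6667

24.6667


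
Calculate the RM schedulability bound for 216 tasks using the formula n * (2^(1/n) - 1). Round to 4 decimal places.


Compute 2^(1/216) = 1.0032141691
Subtract 1: 1.0032141691 - 1 = 0.0032141691
Multiply by n: 216 * 0.0032141691 = 0.6942605256
Round to 4 dp: 0.6943

0.6943


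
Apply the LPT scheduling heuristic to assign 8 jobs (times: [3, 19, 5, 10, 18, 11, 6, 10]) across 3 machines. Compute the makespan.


Sort jobs in decreasing order (LPT): [19, 18, 11, 10, 10, 6, 5, 3]
Assign each job to the least loaded machine:
  Machine 1: jobs [19, 6, 3], load = 28
  Machine 2: jobs [18, 10], load = 28
  Machine 3: jobs [11, 10, 5], load = 26
Makespan = max load = 28

28


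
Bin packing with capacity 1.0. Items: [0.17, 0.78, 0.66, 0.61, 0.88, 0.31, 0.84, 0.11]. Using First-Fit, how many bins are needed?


Place items sequentially using First-Fit:
  Item 0.17 -> new Bin 1
  Item 0.78 -> Bin 1 (now 0.95)
  Item 0.66 -> new Bin 2
  Item 0.61 -> new Bin 3
  Item 0.88 -> new Bin 4
  Item 0.31 -> Bin 2 (now 0.97)
  Item 0.84 -> new Bin 5
  Item 0.11 -> Bin 3 (now 0.72)
Total bins used = 5

5


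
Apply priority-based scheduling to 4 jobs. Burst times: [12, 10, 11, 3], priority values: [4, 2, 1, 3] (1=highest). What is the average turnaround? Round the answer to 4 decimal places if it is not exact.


Sort by priority (ascending = highest first):
Order: [(1, 11), (2, 10), (3, 3), (4, 12)]
Completion times:
  Priority 1, burst=11, C=11
  Priority 2, burst=10, C=21
  Priority 3, burst=3, C=24
  Priority 4, burst=12, C=36
Average turnaround = 92/4 = 23.0

23.0


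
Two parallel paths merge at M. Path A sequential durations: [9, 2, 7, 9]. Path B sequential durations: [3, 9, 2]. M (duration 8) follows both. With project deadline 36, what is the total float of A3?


Forward pass: ES(A3) = sum of predecessors on chain A = 11
EF = ES + duration = 11 + 7 = 18
Backward pass: LF(M) = deadline = 36; LS(M) = 36 - 8 = 28
LF(A3) = LS(M) - sum(successors on chain A) = 28 - 9 = 19
LS = LF - duration = 19 - 7 = 12
Total float = LS - ES = 12 - 11 = 1

1


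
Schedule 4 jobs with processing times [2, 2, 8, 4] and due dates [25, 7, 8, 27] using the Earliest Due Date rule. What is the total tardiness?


Sort by due date (EDD order): [(2, 7), (8, 8), (2, 25), (4, 27)]
Compute completion times and tardiness:
  Job 1: p=2, d=7, C=2, tardiness=max(0,2-7)=0
  Job 2: p=8, d=8, C=10, tardiness=max(0,10-8)=2
  Job 3: p=2, d=25, C=12, tardiness=max(0,12-25)=0
  Job 4: p=4, d=27, C=16, tardiness=max(0,16-27)=0
Total tardiness = 2

2


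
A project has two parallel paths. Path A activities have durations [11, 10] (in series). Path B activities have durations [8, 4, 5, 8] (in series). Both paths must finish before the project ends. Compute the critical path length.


Path A total = 11 + 10 = 21
Path B total = 8 + 4 + 5 + 8 = 25
Critical path = longest path = max(21, 25) = 25

25


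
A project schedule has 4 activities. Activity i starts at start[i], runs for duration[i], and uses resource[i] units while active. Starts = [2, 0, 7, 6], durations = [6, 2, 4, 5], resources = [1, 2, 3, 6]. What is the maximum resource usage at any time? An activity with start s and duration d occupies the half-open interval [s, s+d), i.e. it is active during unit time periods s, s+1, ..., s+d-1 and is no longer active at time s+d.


Each activity i is active on [start_i, start_i + duration_i).
Compute total resource usage per time slot:
  t=0: active resources = [2], total = 2
  t=1: active resources = [2], total = 2
  t=2: active resources = [1], total = 1
  t=3: active resources = [1], total = 1
  t=4: active resources = [1], total = 1
  t=5: active resources = [1], total = 1
  t=6: active resources = [1, 6], total = 7
  t=7: active resources = [1, 3, 6], total = 10
  t=8: active resources = [3, 6], total = 9
  t=9: active resources = [3, 6], total = 9
  t=10: active resources = [3, 6], total = 9
Peak resource demand = 10

10


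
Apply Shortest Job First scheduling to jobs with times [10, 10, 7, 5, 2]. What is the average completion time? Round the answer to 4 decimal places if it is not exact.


SJF order (ascending): [2, 5, 7, 10, 10]
Completion times:
  Job 1: burst=2, C=2
  Job 2: burst=5, C=7
  Job 3: burst=7, C=14
  Job 4: burst=10, C=24
  Job 5: burst=10, C=34
Average completion = 81/5 = 16.2

16.2


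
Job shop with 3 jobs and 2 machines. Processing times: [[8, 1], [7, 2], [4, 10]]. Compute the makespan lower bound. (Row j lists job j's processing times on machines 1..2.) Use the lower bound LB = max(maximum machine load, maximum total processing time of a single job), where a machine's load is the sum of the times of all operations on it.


Machine loads:
  Machine 1: 8 + 7 + 4 = 19
  Machine 2: 1 + 2 + 10 = 13
Max machine load = 19
Job totals:
  Job 1: 9
  Job 2: 9
  Job 3: 14
Max job total = 14
Lower bound = max(19, 14) = 19

19


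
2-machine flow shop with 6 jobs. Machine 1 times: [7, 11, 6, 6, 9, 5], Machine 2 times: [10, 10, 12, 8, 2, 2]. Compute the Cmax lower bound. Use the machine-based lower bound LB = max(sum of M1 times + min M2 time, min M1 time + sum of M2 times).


LB1 = sum(M1 times) + min(M2 times) = 44 + 2 = 46
LB2 = min(M1 times) + sum(M2 times) = 5 + 44 = 49
Lower bound = max(LB1, LB2) = max(46, 49) = 49

49


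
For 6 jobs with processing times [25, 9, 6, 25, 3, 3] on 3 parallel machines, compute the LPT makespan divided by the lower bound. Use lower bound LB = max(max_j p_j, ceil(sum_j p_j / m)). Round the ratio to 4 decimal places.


LPT order: [25, 25, 9, 6, 3, 3]
Machine loads after assignment: [25, 25, 21]
LPT makespan = 25
Lower bound = max(max_job, ceil(total/3)) = max(25, 24) = 25
Ratio = 25 / 25 = 1.0

1.0


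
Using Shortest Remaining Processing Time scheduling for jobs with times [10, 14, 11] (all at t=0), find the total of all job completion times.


Since all jobs arrive at t=0, SRPT equals SPT ordering.
SPT order: [10, 11, 14]
Completion times:
  Job 1: p=10, C=10
  Job 2: p=11, C=21
  Job 3: p=14, C=35
Total completion time = 10 + 21 + 35 = 66

66


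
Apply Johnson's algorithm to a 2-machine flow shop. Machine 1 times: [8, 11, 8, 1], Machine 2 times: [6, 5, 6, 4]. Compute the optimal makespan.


Apply Johnson's rule:
  Group 1 (a <= b): [(4, 1, 4)]
  Group 2 (a > b): [(1, 8, 6), (3, 8, 6), (2, 11, 5)]
Optimal job order: [4, 1, 3, 2]
Schedule:
  Job 4: M1 done at 1, M2 done at 5
  Job 1: M1 done at 9, M2 done at 15
  Job 3: M1 done at 17, M2 done at 23
  Job 2: M1 done at 28, M2 done at 33
Makespan = 33

33


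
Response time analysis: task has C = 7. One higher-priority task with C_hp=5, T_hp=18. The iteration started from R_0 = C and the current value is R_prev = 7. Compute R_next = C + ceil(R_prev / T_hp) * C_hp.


R_next = C + ceil(R_prev / T_hp) * C_hp
ceil(7 / 18) = ceil(0.3889) = 1
Interference = 1 * 5 = 5
R_next = 7 + 5 = 12

12


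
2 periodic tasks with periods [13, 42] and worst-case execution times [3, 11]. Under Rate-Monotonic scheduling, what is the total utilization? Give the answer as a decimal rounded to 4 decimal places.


Compute individual utilizations (exact fractions):
  Task 1: C/T = 3/13 (approx. 0.2308)
  Task 2: C/T = 11/42 (approx. 0.2619)
Total utilization U = 3/13 + 11/42 = 269/546
Rounded to 4 decimal places: U = 0.4927
RM (Liu & Layland) bound for 2 tasks = 0.828427; compare with U = 269/546 (approx. 0.492674)
U <= bound, so schedulable by RM sufficient condition.

0.4927


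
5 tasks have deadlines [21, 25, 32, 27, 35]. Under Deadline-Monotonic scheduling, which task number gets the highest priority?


Sort tasks by relative deadline (ascending):
  Task 1: deadline = 21
  Task 2: deadline = 25
  Task 4: deadline = 27
  Task 3: deadline = 32
  Task 5: deadline = 35
Priority order (highest first): [1, 2, 4, 3, 5]
Highest priority task = 1

1


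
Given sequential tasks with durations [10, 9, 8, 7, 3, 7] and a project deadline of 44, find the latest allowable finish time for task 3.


LF(activity 3) = deadline - sum of successor durations
Successors: activities 4 through 6 with durations [7, 3, 7]
Sum of successor durations = 17
LF = 44 - 17 = 27

27


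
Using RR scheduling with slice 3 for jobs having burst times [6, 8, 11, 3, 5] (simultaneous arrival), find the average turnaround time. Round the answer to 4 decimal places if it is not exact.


Time quantum = 3
Execution trace:
  J1 runs 3 units, time = 3
  J2 runs 3 units, time = 6
  J3 runs 3 units, time = 9
  J4 runs 3 units, time = 12
  J5 runs 3 units, time = 15
  J1 runs 3 units, time = 18
  J2 runs 3 units, time = 21
  J3 runs 3 units, time = 24
  J5 runs 2 units, time = 26
  J2 runs 2 units, time = 28
  J3 runs 3 units, time = 31
  J3 runs 2 units, time = 33
Finish times: [18, 28, 33, 12, 26]
Average turnaround = 117/5 = 23.4

23.4


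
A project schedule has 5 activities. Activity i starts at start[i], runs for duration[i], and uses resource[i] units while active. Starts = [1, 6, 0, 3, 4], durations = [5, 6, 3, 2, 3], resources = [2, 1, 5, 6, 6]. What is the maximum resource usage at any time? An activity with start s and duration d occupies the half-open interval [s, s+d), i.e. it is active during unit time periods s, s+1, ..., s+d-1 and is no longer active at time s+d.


Each activity i is active on [start_i, start_i + duration_i).
Compute total resource usage per time slot:
  t=0: active resources = [5], total = 5
  t=1: active resources = [2, 5], total = 7
  t=2: active resources = [2, 5], total = 7
  t=3: active resources = [2, 6], total = 8
  t=4: active resources = [2, 6, 6], total = 14
  t=5: active resources = [2, 6], total = 8
  t=6: active resources = [1, 6], total = 7
  t=7: active resources = [1], total = 1
  t=8: active resources = [1], total = 1
  t=9: active resources = [1], total = 1
  t=10: active resources = [1], total = 1
  t=11: active resources = [1], total = 1
Peak resource demand = 14

14


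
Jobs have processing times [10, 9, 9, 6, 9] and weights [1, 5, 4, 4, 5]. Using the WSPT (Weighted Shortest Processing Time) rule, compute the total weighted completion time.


Compute p/w ratios and sort ascending (WSPT): [(6, 4), (9, 5), (9, 5), (9, 4), (10, 1)]
Compute weighted completion times:
  Job (p=6,w=4): C=6, w*C=4*6=24
  Job (p=9,w=5): C=15, w*C=5*15=75
  Job (p=9,w=5): C=24, w*C=5*24=120
  Job (p=9,w=4): C=33, w*C=4*33=132
  Job (p=10,w=1): C=43, w*C=1*43=43
Total weighted completion time = 394

394


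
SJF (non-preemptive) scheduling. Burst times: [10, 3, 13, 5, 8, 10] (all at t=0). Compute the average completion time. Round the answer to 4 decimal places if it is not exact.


SJF order (ascending): [3, 5, 8, 10, 10, 13]
Completion times:
  Job 1: burst=3, C=3
  Job 2: burst=5, C=8
  Job 3: burst=8, C=16
  Job 4: burst=10, C=26
  Job 5: burst=10, C=36
  Job 6: burst=13, C=49
Average completion = 138/6 = 23.0

23.0


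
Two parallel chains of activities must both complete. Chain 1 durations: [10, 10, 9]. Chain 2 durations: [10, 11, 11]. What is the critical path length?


Path A total = 10 + 10 + 9 = 29
Path B total = 10 + 11 + 11 = 32
Critical path = longest path = max(29, 32) = 32

32


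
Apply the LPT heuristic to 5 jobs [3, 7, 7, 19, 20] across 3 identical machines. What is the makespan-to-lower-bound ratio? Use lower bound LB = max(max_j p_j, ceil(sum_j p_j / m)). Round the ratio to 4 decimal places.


LPT order: [20, 19, 7, 7, 3]
Machine loads after assignment: [20, 19, 17]
LPT makespan = 20
Lower bound = max(max_job, ceil(total/3)) = max(20, 19) = 20
Ratio = 20 / 20 = 1.0

1.0


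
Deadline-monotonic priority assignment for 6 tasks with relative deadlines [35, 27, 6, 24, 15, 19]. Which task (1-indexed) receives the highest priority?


Sort tasks by relative deadline (ascending):
  Task 3: deadline = 6
  Task 5: deadline = 15
  Task 6: deadline = 19
  Task 4: deadline = 24
  Task 2: deadline = 27
  Task 1: deadline = 35
Priority order (highest first): [3, 5, 6, 4, 2, 1]
Highest priority task = 3

3


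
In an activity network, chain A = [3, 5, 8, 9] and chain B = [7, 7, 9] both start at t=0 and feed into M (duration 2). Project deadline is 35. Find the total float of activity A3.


Forward pass: ES(A3) = sum of predecessors on chain A = 8
EF = ES + duration = 8 + 8 = 16
Backward pass: LF(M) = deadline = 35; LS(M) = 35 - 2 = 33
LF(A3) = LS(M) - sum(successors on chain A) = 33 - 9 = 24
LS = LF - duration = 24 - 8 = 16
Total float = LS - ES = 16 - 8 = 8

8


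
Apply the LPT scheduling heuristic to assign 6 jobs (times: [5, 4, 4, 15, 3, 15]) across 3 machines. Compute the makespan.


Sort jobs in decreasing order (LPT): [15, 15, 5, 4, 4, 3]
Assign each job to the least loaded machine:
  Machine 1: jobs [15], load = 15
  Machine 2: jobs [15], load = 15
  Machine 3: jobs [5, 4, 4, 3], load = 16
Makespan = max load = 16

16


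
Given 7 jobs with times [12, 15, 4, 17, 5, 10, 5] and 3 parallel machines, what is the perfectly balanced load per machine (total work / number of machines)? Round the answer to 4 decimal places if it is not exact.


Total processing time = 12 + 15 + 4 + 17 + 5 + 10 + 5 = 68
Number of machines = 3
Ideal balanced load = 68 / 3 = 22.6667

22.6667


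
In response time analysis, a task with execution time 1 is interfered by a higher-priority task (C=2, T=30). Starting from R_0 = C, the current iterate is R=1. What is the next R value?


R_next = C + ceil(R_prev / T_hp) * C_hp
ceil(1 / 30) = ceil(0.0333) = 1
Interference = 1 * 2 = 2
R_next = 1 + 2 = 3

3


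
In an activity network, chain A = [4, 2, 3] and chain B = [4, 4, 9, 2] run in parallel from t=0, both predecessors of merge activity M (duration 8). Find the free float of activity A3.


ES(A3) = sum of predecessors on chain A = 6
EF(A3) = ES + duration = 6 + 3 = 9
Successor of A3 is M. ES(M) = max(sum(A), sum(B)) = max(9, 19) = 19
Free float = ES(successor) - EF(current) = 19 - 9 = 10

10


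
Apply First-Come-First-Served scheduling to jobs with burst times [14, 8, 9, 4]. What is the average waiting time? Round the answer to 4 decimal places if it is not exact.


FCFS order (as given): [14, 8, 9, 4]
Waiting times:
  Job 1: wait = 0
  Job 2: wait = 14
  Job 3: wait = 22
  Job 4: wait = 31
Sum of waiting times = 67
Average waiting time = 67/4 = 16.75

16.75


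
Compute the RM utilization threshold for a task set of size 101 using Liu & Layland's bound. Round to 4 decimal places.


Compute 2^(1/101) = 1.0068864466
Subtract 1: 1.0068864466 - 1 = 0.0068864466
Multiply by n: 101 * 0.0068864466 = 0.6955311066
Round to 4 dp: 0.6955

0.6955


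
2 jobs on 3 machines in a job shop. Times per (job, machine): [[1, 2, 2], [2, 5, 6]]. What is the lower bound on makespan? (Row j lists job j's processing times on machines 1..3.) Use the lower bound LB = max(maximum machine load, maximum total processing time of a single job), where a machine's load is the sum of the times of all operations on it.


Machine loads:
  Machine 1: 1 + 2 = 3
  Machine 2: 2 + 5 = 7
  Machine 3: 2 + 6 = 8
Max machine load = 8
Job totals:
  Job 1: 5
  Job 2: 13
Max job total = 13
Lower bound = max(8, 13) = 13

13


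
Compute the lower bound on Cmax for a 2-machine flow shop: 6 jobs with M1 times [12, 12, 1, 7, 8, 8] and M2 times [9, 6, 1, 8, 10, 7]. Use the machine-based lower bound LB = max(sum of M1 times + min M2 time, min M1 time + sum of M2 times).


LB1 = sum(M1 times) + min(M2 times) = 48 + 1 = 49
LB2 = min(M1 times) + sum(M2 times) = 1 + 41 = 42
Lower bound = max(LB1, LB2) = max(49, 42) = 49

49


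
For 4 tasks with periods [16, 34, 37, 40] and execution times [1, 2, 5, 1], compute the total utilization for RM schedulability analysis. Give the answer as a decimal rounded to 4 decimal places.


Compute individual utilizations (exact fractions):
  Task 1: C/T = 1/16 (approx. 0.0625)
  Task 2: C/T = 2/34 = 1/17 (approx. 0.0588)
  Task 3: C/T = 5/37 (approx. 0.1351)
  Task 4: C/T = 1/40 (approx. 0.025)
Total utilization U = 1/16 + 1/17 + 5/37 + 1/40 = 14163/50320
Rounded to 4 decimal places: U = 0.2815
RM (Liu & Layland) bound for 4 tasks = 0.756828; compare with U = 14163/50320 (approx. 0.281459)
U <= bound, so schedulable by RM sufficient condition.

0.2815


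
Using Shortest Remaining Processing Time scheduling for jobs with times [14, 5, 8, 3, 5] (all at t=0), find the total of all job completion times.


Since all jobs arrive at t=0, SRPT equals SPT ordering.
SPT order: [3, 5, 5, 8, 14]
Completion times:
  Job 1: p=3, C=3
  Job 2: p=5, C=8
  Job 3: p=5, C=13
  Job 4: p=8, C=21
  Job 5: p=14, C=35
Total completion time = 3 + 8 + 13 + 21 + 35 = 80

80


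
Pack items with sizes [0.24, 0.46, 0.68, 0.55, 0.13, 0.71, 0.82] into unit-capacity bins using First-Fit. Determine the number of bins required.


Place items sequentially using First-Fit:
  Item 0.24 -> new Bin 1
  Item 0.46 -> Bin 1 (now 0.7)
  Item 0.68 -> new Bin 2
  Item 0.55 -> new Bin 3
  Item 0.13 -> Bin 1 (now 0.83)
  Item 0.71 -> new Bin 4
  Item 0.82 -> new Bin 5
Total bins used = 5

5


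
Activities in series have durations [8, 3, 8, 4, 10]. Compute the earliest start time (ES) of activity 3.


Activity 3 starts after activities 1 through 2 complete.
Predecessor durations: [8, 3]
ES = 8 + 3 = 11

11


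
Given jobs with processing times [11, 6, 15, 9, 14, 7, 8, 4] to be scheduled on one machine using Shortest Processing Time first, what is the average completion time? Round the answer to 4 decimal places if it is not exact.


Sort jobs by processing time (SPT order): [4, 6, 7, 8, 9, 11, 14, 15]
Compute completion times sequentially:
  Job 1: processing = 4, completes at 4
  Job 2: processing = 6, completes at 10
  Job 3: processing = 7, completes at 17
  Job 4: processing = 8, completes at 25
  Job 5: processing = 9, completes at 34
  Job 6: processing = 11, completes at 45
  Job 7: processing = 14, completes at 59
  Job 8: processing = 15, completes at 74
Sum of completion times = 268
Average completion time = 268/8 = 33.5

33.5


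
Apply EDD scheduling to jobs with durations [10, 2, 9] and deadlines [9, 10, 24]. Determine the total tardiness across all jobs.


Sort by due date (EDD order): [(10, 9), (2, 10), (9, 24)]
Compute completion times and tardiness:
  Job 1: p=10, d=9, C=10, tardiness=max(0,10-9)=1
  Job 2: p=2, d=10, C=12, tardiness=max(0,12-10)=2
  Job 3: p=9, d=24, C=21, tardiness=max(0,21-24)=0
Total tardiness = 3

3


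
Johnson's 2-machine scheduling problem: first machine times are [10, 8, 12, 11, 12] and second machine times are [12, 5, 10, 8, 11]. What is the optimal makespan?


Apply Johnson's rule:
  Group 1 (a <= b): [(1, 10, 12)]
  Group 2 (a > b): [(5, 12, 11), (3, 12, 10), (4, 11, 8), (2, 8, 5)]
Optimal job order: [1, 5, 3, 4, 2]
Schedule:
  Job 1: M1 done at 10, M2 done at 22
  Job 5: M1 done at 22, M2 done at 33
  Job 3: M1 done at 34, M2 done at 44
  Job 4: M1 done at 45, M2 done at 53
  Job 2: M1 done at 53, M2 done at 58
Makespan = 58

58


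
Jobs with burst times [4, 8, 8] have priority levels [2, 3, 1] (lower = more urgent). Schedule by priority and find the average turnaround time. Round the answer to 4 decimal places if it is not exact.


Sort by priority (ascending = highest first):
Order: [(1, 8), (2, 4), (3, 8)]
Completion times:
  Priority 1, burst=8, C=8
  Priority 2, burst=4, C=12
  Priority 3, burst=8, C=20
Average turnaround = 40/3 = 13.3333

13.3333


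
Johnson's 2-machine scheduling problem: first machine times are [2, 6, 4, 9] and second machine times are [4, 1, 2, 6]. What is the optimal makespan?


Apply Johnson's rule:
  Group 1 (a <= b): [(1, 2, 4)]
  Group 2 (a > b): [(4, 9, 6), (3, 4, 2), (2, 6, 1)]
Optimal job order: [1, 4, 3, 2]
Schedule:
  Job 1: M1 done at 2, M2 done at 6
  Job 4: M1 done at 11, M2 done at 17
  Job 3: M1 done at 15, M2 done at 19
  Job 2: M1 done at 21, M2 done at 22
Makespan = 22

22


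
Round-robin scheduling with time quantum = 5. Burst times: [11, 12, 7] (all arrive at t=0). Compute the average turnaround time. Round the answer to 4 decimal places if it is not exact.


Time quantum = 5
Execution trace:
  J1 runs 5 units, time = 5
  J2 runs 5 units, time = 10
  J3 runs 5 units, time = 15
  J1 runs 5 units, time = 20
  J2 runs 5 units, time = 25
  J3 runs 2 units, time = 27
  J1 runs 1 units, time = 28
  J2 runs 2 units, time = 30
Finish times: [28, 30, 27]
Average turnaround = 85/3 = 28.3333

28.3333


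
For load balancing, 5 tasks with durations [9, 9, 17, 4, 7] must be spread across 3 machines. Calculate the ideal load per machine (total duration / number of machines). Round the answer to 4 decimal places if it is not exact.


Total processing time = 9 + 9 + 17 + 4 + 7 = 46
Number of machines = 3
Ideal balanced load = 46 / 3 = 15.3333

15.3333


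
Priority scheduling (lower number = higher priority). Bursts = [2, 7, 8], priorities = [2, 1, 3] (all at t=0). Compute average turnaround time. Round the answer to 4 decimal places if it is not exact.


Sort by priority (ascending = highest first):
Order: [(1, 7), (2, 2), (3, 8)]
Completion times:
  Priority 1, burst=7, C=7
  Priority 2, burst=2, C=9
  Priority 3, burst=8, C=17
Average turnaround = 33/3 = 11.0

11.0


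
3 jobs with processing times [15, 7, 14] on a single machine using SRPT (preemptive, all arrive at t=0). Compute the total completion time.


Since all jobs arrive at t=0, SRPT equals SPT ordering.
SPT order: [7, 14, 15]
Completion times:
  Job 1: p=7, C=7
  Job 2: p=14, C=21
  Job 3: p=15, C=36
Total completion time = 7 + 21 + 36 = 64

64


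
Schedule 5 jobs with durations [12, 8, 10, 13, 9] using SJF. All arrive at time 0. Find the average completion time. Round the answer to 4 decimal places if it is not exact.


SJF order (ascending): [8, 9, 10, 12, 13]
Completion times:
  Job 1: burst=8, C=8
  Job 2: burst=9, C=17
  Job 3: burst=10, C=27
  Job 4: burst=12, C=39
  Job 5: burst=13, C=52
Average completion = 143/5 = 28.6

28.6


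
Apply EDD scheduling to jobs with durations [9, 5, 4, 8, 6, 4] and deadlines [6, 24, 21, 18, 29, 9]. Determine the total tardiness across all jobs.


Sort by due date (EDD order): [(9, 6), (4, 9), (8, 18), (4, 21), (5, 24), (6, 29)]
Compute completion times and tardiness:
  Job 1: p=9, d=6, C=9, tardiness=max(0,9-6)=3
  Job 2: p=4, d=9, C=13, tardiness=max(0,13-9)=4
  Job 3: p=8, d=18, C=21, tardiness=max(0,21-18)=3
  Job 4: p=4, d=21, C=25, tardiness=max(0,25-21)=4
  Job 5: p=5, d=24, C=30, tardiness=max(0,30-24)=6
  Job 6: p=6, d=29, C=36, tardiness=max(0,36-29)=7
Total tardiness = 27

27


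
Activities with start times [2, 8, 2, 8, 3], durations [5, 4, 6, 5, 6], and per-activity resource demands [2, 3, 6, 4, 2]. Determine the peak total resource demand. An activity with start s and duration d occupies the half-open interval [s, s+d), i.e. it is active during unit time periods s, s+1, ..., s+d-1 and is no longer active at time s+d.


Each activity i is active on [start_i, start_i + duration_i).
Compute total resource usage per time slot:
  t=0: active resources = [], total = 0
  t=1: active resources = [], total = 0
  t=2: active resources = [2, 6], total = 8
  t=3: active resources = [2, 6, 2], total = 10
  t=4: active resources = [2, 6, 2], total = 10
  t=5: active resources = [2, 6, 2], total = 10
  t=6: active resources = [2, 6, 2], total = 10
  t=7: active resources = [6, 2], total = 8
  t=8: active resources = [3, 4, 2], total = 9
  t=9: active resources = [3, 4], total = 7
  t=10: active resources = [3, 4], total = 7
  t=11: active resources = [3, 4], total = 7
  t=12: active resources = [4], total = 4
Peak resource demand = 10

10


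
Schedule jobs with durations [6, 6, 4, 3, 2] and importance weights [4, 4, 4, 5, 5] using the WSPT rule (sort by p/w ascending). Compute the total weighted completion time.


Compute p/w ratios and sort ascending (WSPT): [(2, 5), (3, 5), (4, 4), (6, 4), (6, 4)]
Compute weighted completion times:
  Job (p=2,w=5): C=2, w*C=5*2=10
  Job (p=3,w=5): C=5, w*C=5*5=25
  Job (p=4,w=4): C=9, w*C=4*9=36
  Job (p=6,w=4): C=15, w*C=4*15=60
  Job (p=6,w=4): C=21, w*C=4*21=84
Total weighted completion time = 215

215


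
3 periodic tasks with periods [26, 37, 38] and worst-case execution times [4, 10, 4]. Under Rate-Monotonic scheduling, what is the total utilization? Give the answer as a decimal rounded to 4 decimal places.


Compute individual utilizations (exact fractions):
  Task 1: C/T = 4/26 = 2/13 (approx. 0.1538)
  Task 2: C/T = 10/37 (approx. 0.2703)
  Task 3: C/T = 4/38 = 2/19 (approx. 0.1053)
Total utilization U = 2/13 + 10/37 + 2/19 = 4838/9139
Rounded to 4 decimal places: U = 0.5294
RM (Liu & Layland) bound for 3 tasks = 0.779763; compare with U = 4838/9139 (approx. 0.529380)
U <= bound, so schedulable by RM sufficient condition.

0.5294


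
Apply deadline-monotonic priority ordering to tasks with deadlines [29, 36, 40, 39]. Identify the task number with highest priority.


Sort tasks by relative deadline (ascending):
  Task 1: deadline = 29
  Task 2: deadline = 36
  Task 4: deadline = 39
  Task 3: deadline = 40
Priority order (highest first): [1, 2, 4, 3]
Highest priority task = 1

1


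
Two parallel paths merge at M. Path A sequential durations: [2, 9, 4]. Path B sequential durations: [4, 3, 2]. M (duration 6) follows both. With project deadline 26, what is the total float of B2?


Forward pass: ES(B2) = sum of predecessors on chain B = 4
EF = ES + duration = 4 + 3 = 7
Backward pass: LF(M) = deadline = 26; LS(M) = 26 - 6 = 20
LF(B2) = LS(M) - sum(successors on chain B) = 20 - 2 = 18
LS = LF - duration = 18 - 3 = 15
Total float = LS - ES = 15 - 4 = 11

11


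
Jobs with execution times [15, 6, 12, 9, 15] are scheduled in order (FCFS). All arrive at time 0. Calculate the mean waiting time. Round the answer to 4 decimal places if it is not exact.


FCFS order (as given): [15, 6, 12, 9, 15]
Waiting times:
  Job 1: wait = 0
  Job 2: wait = 15
  Job 3: wait = 21
  Job 4: wait = 33
  Job 5: wait = 42
Sum of waiting times = 111
Average waiting time = 111/5 = 22.2

22.2


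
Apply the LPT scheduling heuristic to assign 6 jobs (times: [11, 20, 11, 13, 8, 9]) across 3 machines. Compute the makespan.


Sort jobs in decreasing order (LPT): [20, 13, 11, 11, 9, 8]
Assign each job to the least loaded machine:
  Machine 1: jobs [20, 8], load = 28
  Machine 2: jobs [13, 9], load = 22
  Machine 3: jobs [11, 11], load = 22
Makespan = max load = 28

28


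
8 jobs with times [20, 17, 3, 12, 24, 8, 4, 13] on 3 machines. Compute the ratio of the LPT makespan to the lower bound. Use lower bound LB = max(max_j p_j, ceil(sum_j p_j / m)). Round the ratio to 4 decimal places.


LPT order: [24, 20, 17, 13, 12, 8, 4, 3]
Machine loads after assignment: [35, 32, 34]
LPT makespan = 35
Lower bound = max(max_job, ceil(total/3)) = max(24, 34) = 34
Ratio = 35 / 34 = 1.0294

1.0294


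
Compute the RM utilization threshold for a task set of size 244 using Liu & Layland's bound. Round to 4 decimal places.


Compute 2^(1/244) = 1.0028448059
Subtract 1: 1.0028448059 - 1 = 0.0028448059
Multiply by n: 244 * 0.0028448059 = 0.6941326396
Round to 4 dp: 0.6941

0.6941


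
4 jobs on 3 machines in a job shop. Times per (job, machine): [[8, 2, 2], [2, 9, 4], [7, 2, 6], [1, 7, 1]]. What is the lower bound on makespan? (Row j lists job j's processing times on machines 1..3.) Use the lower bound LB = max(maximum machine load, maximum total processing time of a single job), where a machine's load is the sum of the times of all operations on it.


Machine loads:
  Machine 1: 8 + 2 + 7 + 1 = 18
  Machine 2: 2 + 9 + 2 + 7 = 20
  Machine 3: 2 + 4 + 6 + 1 = 13
Max machine load = 20
Job totals:
  Job 1: 12
  Job 2: 15
  Job 3: 15
  Job 4: 9
Max job total = 15
Lower bound = max(20, 15) = 20

20


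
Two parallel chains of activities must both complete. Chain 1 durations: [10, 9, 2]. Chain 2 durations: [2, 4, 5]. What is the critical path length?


Path A total = 10 + 9 + 2 = 21
Path B total = 2 + 4 + 5 = 11
Critical path = longest path = max(21, 11) = 21

21


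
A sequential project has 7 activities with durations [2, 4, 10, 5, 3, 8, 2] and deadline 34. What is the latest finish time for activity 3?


LF(activity 3) = deadline - sum of successor durations
Successors: activities 4 through 7 with durations [5, 3, 8, 2]
Sum of successor durations = 18
LF = 34 - 18 = 16

16


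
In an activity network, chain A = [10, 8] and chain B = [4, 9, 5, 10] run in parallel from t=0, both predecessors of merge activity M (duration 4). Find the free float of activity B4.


ES(B4) = sum of predecessors on chain B = 18
EF(B4) = ES + duration = 18 + 10 = 28
Successor of B4 is M. ES(M) = max(sum(A), sum(B)) = max(18, 28) = 28
Free float = ES(successor) - EF(current) = 28 - 28 = 0

0


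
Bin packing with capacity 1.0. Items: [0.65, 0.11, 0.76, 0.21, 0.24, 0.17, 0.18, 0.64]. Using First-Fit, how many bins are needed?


Place items sequentially using First-Fit:
  Item 0.65 -> new Bin 1
  Item 0.11 -> Bin 1 (now 0.76)
  Item 0.76 -> new Bin 2
  Item 0.21 -> Bin 1 (now 0.97)
  Item 0.24 -> Bin 2 (now 1.0)
  Item 0.17 -> new Bin 3
  Item 0.18 -> Bin 3 (now 0.35)
  Item 0.64 -> Bin 3 (now 0.99)
Total bins used = 3

3


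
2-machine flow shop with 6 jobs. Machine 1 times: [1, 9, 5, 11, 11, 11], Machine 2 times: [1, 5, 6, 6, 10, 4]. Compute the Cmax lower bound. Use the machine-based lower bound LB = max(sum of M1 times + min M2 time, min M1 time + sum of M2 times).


LB1 = sum(M1 times) + min(M2 times) = 48 + 1 = 49
LB2 = min(M1 times) + sum(M2 times) = 1 + 32 = 33
Lower bound = max(LB1, LB2) = max(49, 33) = 49

49


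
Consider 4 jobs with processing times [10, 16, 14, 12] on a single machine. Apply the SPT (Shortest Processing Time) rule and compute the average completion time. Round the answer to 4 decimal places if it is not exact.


Sort jobs by processing time (SPT order): [10, 12, 14, 16]
Compute completion times sequentially:
  Job 1: processing = 10, completes at 10
  Job 2: processing = 12, completes at 22
  Job 3: processing = 14, completes at 36
  Job 4: processing = 16, completes at 52
Sum of completion times = 120
Average completion time = 120/4 = 30.0

30.0


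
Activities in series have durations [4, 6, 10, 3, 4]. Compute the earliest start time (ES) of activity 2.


Activity 2 starts after activities 1 through 1 complete.
Predecessor durations: [4]
ES = 4 = 4

4


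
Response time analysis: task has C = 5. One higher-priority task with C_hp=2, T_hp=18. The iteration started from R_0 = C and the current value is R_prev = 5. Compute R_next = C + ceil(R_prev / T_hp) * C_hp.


R_next = C + ceil(R_prev / T_hp) * C_hp
ceil(5 / 18) = ceil(0.2778) = 1
Interference = 1 * 2 = 2
R_next = 5 + 2 = 7

7


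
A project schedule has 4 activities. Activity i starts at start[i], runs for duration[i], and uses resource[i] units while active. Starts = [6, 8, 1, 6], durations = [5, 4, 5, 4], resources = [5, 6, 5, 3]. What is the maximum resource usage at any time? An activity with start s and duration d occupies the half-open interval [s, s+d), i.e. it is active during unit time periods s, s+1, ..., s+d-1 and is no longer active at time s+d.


Each activity i is active on [start_i, start_i + duration_i).
Compute total resource usage per time slot:
  t=0: active resources = [], total = 0
  t=1: active resources = [5], total = 5
  t=2: active resources = [5], total = 5
  t=3: active resources = [5], total = 5
  t=4: active resources = [5], total = 5
  t=5: active resources = [5], total = 5
  t=6: active resources = [5, 3], total = 8
  t=7: active resources = [5, 3], total = 8
  t=8: active resources = [5, 6, 3], total = 14
  t=9: active resources = [5, 6, 3], total = 14
  t=10: active resources = [5, 6], total = 11
  t=11: active resources = [6], total = 6
Peak resource demand = 14

14


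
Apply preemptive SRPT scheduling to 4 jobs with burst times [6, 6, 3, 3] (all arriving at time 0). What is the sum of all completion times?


Since all jobs arrive at t=0, SRPT equals SPT ordering.
SPT order: [3, 3, 6, 6]
Completion times:
  Job 1: p=3, C=3
  Job 2: p=3, C=6
  Job 3: p=6, C=12
  Job 4: p=6, C=18
Total completion time = 3 + 6 + 12 + 18 = 39

39


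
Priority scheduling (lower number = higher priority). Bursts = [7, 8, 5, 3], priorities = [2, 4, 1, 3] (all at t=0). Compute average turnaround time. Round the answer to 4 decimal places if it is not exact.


Sort by priority (ascending = highest first):
Order: [(1, 5), (2, 7), (3, 3), (4, 8)]
Completion times:
  Priority 1, burst=5, C=5
  Priority 2, burst=7, C=12
  Priority 3, burst=3, C=15
  Priority 4, burst=8, C=23
Average turnaround = 55/4 = 13.75

13.75


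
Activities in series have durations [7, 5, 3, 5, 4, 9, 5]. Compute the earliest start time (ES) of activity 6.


Activity 6 starts after activities 1 through 5 complete.
Predecessor durations: [7, 5, 3, 5, 4]
ES = 7 + 5 + 3 + 5 + 4 = 24

24


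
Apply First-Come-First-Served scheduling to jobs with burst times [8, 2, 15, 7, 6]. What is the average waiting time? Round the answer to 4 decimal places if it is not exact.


FCFS order (as given): [8, 2, 15, 7, 6]
Waiting times:
  Job 1: wait = 0
  Job 2: wait = 8
  Job 3: wait = 10
  Job 4: wait = 25
  Job 5: wait = 32
Sum of waiting times = 75
Average waiting time = 75/5 = 15.0

15.0


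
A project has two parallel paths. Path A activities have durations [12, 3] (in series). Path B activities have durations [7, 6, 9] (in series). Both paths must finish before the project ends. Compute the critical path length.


Path A total = 12 + 3 = 15
Path B total = 7 + 6 + 9 = 22
Critical path = longest path = max(15, 22) = 22

22


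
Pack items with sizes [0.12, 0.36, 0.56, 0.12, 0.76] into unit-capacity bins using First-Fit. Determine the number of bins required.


Place items sequentially using First-Fit:
  Item 0.12 -> new Bin 1
  Item 0.36 -> Bin 1 (now 0.48)
  Item 0.56 -> new Bin 2
  Item 0.12 -> Bin 1 (now 0.6)
  Item 0.76 -> new Bin 3
Total bins used = 3

3


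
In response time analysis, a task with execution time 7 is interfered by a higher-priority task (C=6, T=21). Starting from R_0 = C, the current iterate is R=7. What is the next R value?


R_next = C + ceil(R_prev / T_hp) * C_hp
ceil(7 / 21) = ceil(0.3333) = 1
Interference = 1 * 6 = 6
R_next = 7 + 6 = 13

13


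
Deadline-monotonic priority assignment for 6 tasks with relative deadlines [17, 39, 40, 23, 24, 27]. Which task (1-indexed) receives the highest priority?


Sort tasks by relative deadline (ascending):
  Task 1: deadline = 17
  Task 4: deadline = 23
  Task 5: deadline = 24
  Task 6: deadline = 27
  Task 2: deadline = 39
  Task 3: deadline = 40
Priority order (highest first): [1, 4, 5, 6, 2, 3]
Highest priority task = 1

1


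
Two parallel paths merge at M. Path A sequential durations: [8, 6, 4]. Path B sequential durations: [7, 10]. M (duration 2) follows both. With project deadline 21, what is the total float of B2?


Forward pass: ES(B2) = sum of predecessors on chain B = 7
EF = ES + duration = 7 + 10 = 17
Backward pass: LF(M) = deadline = 21; LS(M) = 21 - 2 = 19
LF(B2) = LS(M) - sum(successors on chain B) = 19 - 0 = 19
LS = LF - duration = 19 - 10 = 9
Total float = LS - ES = 9 - 7 = 2

2


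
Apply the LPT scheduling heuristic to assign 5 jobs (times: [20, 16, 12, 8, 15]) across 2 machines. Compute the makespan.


Sort jobs in decreasing order (LPT): [20, 16, 15, 12, 8]
Assign each job to the least loaded machine:
  Machine 1: jobs [20, 12], load = 32
  Machine 2: jobs [16, 15, 8], load = 39
Makespan = max load = 39

39


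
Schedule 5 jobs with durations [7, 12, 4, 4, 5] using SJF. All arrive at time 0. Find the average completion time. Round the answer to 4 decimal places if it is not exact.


SJF order (ascending): [4, 4, 5, 7, 12]
Completion times:
  Job 1: burst=4, C=4
  Job 2: burst=4, C=8
  Job 3: burst=5, C=13
  Job 4: burst=7, C=20
  Job 5: burst=12, C=32
Average completion = 77/5 = 15.4

15.4


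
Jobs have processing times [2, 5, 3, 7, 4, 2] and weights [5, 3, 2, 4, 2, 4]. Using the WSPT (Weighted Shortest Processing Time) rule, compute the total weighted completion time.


Compute p/w ratios and sort ascending (WSPT): [(2, 5), (2, 4), (3, 2), (5, 3), (7, 4), (4, 2)]
Compute weighted completion times:
  Job (p=2,w=5): C=2, w*C=5*2=10
  Job (p=2,w=4): C=4, w*C=4*4=16
  Job (p=3,w=2): C=7, w*C=2*7=14
  Job (p=5,w=3): C=12, w*C=3*12=36
  Job (p=7,w=4): C=19, w*C=4*19=76
  Job (p=4,w=2): C=23, w*C=2*23=46
Total weighted completion time = 198

198


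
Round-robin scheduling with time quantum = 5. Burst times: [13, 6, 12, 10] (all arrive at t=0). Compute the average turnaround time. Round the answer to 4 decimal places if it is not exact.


Time quantum = 5
Execution trace:
  J1 runs 5 units, time = 5
  J2 runs 5 units, time = 10
  J3 runs 5 units, time = 15
  J4 runs 5 units, time = 20
  J1 runs 5 units, time = 25
  J2 runs 1 units, time = 26
  J3 runs 5 units, time = 31
  J4 runs 5 units, time = 36
  J1 runs 3 units, time = 39
  J3 runs 2 units, time = 41
Finish times: [39, 26, 41, 36]
Average turnaround = 142/4 = 35.5

35.5


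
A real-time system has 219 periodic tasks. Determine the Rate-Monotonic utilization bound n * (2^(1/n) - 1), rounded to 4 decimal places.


Compute 2^(1/219) = 1.0031700697
Subtract 1: 1.0031700697 - 1 = 0.0031700697
Multiply by n: 219 * 0.0031700697 = 0.6942452643
Round to 4 dp: 0.6942

0.6942


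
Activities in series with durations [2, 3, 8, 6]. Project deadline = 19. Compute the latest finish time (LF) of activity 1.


LF(activity 1) = deadline - sum of successor durations
Successors: activities 2 through 4 with durations [3, 8, 6]
Sum of successor durations = 17
LF = 19 - 17 = 2

2


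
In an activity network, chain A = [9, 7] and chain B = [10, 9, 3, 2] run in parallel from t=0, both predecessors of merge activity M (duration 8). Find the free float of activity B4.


ES(B4) = sum of predecessors on chain B = 22
EF(B4) = ES + duration = 22 + 2 = 24
Successor of B4 is M. ES(M) = max(sum(A), sum(B)) = max(16, 24) = 24
Free float = ES(successor) - EF(current) = 24 - 24 = 0

0


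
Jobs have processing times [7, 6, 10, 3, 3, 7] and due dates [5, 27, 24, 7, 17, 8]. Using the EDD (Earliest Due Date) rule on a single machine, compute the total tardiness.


Sort by due date (EDD order): [(7, 5), (3, 7), (7, 8), (3, 17), (10, 24), (6, 27)]
Compute completion times and tardiness:
  Job 1: p=7, d=5, C=7, tardiness=max(0,7-5)=2
  Job 2: p=3, d=7, C=10, tardiness=max(0,10-7)=3
  Job 3: p=7, d=8, C=17, tardiness=max(0,17-8)=9
  Job 4: p=3, d=17, C=20, tardiness=max(0,20-17)=3
  Job 5: p=10, d=24, C=30, tardiness=max(0,30-24)=6
  Job 6: p=6, d=27, C=36, tardiness=max(0,36-27)=9
Total tardiness = 32

32
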